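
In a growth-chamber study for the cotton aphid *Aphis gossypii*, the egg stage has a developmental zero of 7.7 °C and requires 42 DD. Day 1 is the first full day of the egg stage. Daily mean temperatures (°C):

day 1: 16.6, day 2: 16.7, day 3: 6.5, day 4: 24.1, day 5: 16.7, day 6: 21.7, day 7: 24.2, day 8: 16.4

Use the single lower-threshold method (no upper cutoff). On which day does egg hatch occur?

day 5

Daily DD above 7.7 °C: 8.9, 9.0, 0.0, 16.4, 9.0, 14.0, 16.5, 8.7.
Cumulative: 8.9, 17.9, 17.9, 34.3, 43.3, 57.3, 73.8, 82.5.
The total first reaches 42 DD on day 5.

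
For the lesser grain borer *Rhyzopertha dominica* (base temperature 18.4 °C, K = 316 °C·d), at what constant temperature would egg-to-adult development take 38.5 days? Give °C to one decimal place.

26.6 °C

Required daily accumulation = 316 / 38.5 = 8.208 DD/day.
T = T_base + 8.208 = 18.4 + 8.208 = 26.608 ≈ 26.6 °C.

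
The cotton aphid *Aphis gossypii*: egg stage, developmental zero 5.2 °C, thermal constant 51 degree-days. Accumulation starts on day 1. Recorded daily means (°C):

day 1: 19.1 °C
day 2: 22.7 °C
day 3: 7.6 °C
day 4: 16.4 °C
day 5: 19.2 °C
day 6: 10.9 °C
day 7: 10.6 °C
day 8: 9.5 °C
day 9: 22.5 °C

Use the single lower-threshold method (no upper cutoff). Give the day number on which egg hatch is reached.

day 5

Daily DD above 5.2 °C: 13.9, 17.5, 2.4, 11.2, 14.0, 5.7, 5.4, 4.3, 17.3.
Cumulative: 13.9, 31.4, 33.8, 45.0, 59.0, 64.7, 70.1, 74.4, 91.7.
The total first reaches 51 DD on day 5.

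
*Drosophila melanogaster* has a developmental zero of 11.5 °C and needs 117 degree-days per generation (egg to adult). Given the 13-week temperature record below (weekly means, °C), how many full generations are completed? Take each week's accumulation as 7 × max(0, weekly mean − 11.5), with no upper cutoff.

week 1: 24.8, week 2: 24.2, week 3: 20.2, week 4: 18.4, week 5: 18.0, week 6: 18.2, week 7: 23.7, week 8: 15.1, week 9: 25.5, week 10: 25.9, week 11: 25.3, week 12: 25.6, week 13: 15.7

Weekly DD (7 × max(0, T̄ − 11.5)): 93.1, 88.9, 60.9, 48.3, 45.5, 46.9, 85.4, 25.2, 98.0, 100.8, 96.6, 98.7, 29.4.
Season total = 917.7 DD.
Complete generations = ⌊917.7 / 117⌋ = 7.

7 generations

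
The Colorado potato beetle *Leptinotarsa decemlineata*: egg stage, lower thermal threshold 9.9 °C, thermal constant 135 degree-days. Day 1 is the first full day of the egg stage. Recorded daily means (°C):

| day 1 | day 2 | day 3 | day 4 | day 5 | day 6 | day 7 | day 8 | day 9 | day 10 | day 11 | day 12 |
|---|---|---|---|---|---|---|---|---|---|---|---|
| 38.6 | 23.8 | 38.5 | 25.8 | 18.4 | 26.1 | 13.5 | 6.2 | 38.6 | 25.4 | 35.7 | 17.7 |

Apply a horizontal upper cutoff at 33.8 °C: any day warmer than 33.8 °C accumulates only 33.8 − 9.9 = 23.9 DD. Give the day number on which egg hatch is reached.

Daily DD above 9.9 °C (capped at 23.9): 23.9, 13.9, 23.9, 15.9, 8.5, 16.2, 3.6, 0.0, 23.9, 15.5, 23.9, 7.8.
Cumulative: 23.9, 37.8, 61.7, 77.6, 86.1, 102.3, 105.9, 105.9, 129.8, 145.3, 169.2, 177.0.
The total first reaches 135 DD on day 10.

day 10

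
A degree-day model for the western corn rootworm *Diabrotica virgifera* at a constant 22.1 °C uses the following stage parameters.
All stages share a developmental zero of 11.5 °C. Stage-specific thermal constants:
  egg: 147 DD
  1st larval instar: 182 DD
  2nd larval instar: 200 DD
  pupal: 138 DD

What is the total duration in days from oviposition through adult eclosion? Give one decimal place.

62.9 days

Daily accumulation at 22.1 °C = 22.1 − 11.5 = 10.6 DD/day.
Total K = 147 + 182 + 200 + 138 = 667 DD.
Total duration = 667 / 10.6 = 62.925 ≈ 62.9 days.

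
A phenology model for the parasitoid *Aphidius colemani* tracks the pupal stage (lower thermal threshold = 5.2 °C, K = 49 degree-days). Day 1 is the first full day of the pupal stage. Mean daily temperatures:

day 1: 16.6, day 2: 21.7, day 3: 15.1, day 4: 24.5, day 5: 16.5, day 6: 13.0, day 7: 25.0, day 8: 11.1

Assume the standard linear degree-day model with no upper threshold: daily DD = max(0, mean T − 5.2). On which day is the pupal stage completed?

day 4

Daily DD above 5.2 °C: 11.4, 16.5, 9.9, 19.3, 11.3, 7.8, 19.8, 5.9.
Cumulative: 11.4, 27.9, 37.8, 57.1, 68.4, 76.2, 96.0, 101.9.
The total first reaches 49 DD on day 4.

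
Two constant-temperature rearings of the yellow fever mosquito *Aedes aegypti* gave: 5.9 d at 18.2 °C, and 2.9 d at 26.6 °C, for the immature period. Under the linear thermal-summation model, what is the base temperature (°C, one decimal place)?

Under the model K = D·(T − T_b), so D₁·(T₁ − T_b) = D₂·(T₂ − T_b).
5.9·(18.2 − T_b) = 2.9·(26.6 − T_b)
T_b = (5.9·18.2 − 2.9·26.6) / (5.9 − 2.9) = 30.24 / 3.0 = 10.080 °C ≈ 10.1 °C.

10.1 °C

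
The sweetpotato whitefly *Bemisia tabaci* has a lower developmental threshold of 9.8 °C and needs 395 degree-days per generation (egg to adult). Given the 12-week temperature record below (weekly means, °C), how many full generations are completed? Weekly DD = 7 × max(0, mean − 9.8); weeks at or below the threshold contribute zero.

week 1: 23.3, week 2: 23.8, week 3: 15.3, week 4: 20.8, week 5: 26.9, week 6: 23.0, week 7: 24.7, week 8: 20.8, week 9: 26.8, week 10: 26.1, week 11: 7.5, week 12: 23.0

Weekly DD (7 × max(0, T̄ − 9.8)): 94.5, 98.0, 38.5, 77.0, 119.7, 92.4, 104.3, 77.0, 119.0, 114.1, 0.0, 92.4.
Season total = 1026.9 DD.
Complete generations = ⌊1026.9 / 395⌋ = 2.

2 generations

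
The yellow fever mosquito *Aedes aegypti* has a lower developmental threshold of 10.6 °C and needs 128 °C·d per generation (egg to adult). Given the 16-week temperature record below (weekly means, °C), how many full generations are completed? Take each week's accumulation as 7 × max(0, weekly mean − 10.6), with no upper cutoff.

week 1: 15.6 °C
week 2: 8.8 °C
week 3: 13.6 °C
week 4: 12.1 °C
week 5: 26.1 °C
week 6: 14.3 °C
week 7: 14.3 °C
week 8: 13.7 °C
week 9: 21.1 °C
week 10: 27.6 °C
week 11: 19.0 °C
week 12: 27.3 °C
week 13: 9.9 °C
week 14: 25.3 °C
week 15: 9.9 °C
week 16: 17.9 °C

6 generations

Weekly DD (7 × max(0, T̄ − 10.6)): 35.0, 0.0, 21.0, 10.5, 108.5, 25.9, 25.9, 21.7, 73.5, 119.0, 58.8, 116.9, 0.0, 102.9, 0.0, 51.1.
Season total = 770.7 DD.
Complete generations = ⌊770.7 / 128⌋ = 6.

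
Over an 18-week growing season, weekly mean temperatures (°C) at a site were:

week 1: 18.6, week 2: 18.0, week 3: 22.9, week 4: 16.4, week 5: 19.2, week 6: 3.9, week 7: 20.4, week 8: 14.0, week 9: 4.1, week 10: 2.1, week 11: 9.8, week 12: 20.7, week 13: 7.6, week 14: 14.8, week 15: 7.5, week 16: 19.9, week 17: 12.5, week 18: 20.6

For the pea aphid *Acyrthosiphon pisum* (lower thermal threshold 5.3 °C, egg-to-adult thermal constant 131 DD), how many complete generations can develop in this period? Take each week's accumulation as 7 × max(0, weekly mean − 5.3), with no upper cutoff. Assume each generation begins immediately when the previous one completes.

8 generations

Weekly DD (7 × max(0, T̄ − 5.3)): 93.1, 88.9, 123.2, 77.7, 97.3, 0.0, 105.7, 60.9, 0.0, 0.0, 31.5, 107.8, 16.1, 66.5, 15.4, 102.2, 50.4, 107.1.
Season total = 1143.8 DD.
Complete generations = ⌊1143.8 / 131⌋ = 8.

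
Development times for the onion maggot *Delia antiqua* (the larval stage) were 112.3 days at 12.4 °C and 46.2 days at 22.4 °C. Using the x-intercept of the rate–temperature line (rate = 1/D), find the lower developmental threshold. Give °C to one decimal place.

Under the model K = D·(T − T_b), so D₁·(T₁ − T_b) = D₂·(T₂ − T_b).
112.3·(12.4 − T_b) = 46.2·(22.4 − T_b)
T_b = (112.3·12.4 − 46.2·22.4) / (112.3 − 46.2) = 357.64 / 66.1 = 5.411 °C ≈ 5.4 °C.

5.4 °C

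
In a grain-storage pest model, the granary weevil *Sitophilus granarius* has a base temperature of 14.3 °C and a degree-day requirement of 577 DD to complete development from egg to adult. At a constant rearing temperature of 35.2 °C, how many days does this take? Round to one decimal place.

27.6 days

Daily accumulation = 35.2 − 14.3 = 20.9 DD/day.
Duration = 577 / 20.9 = 27.608 ≈ 27.6 days.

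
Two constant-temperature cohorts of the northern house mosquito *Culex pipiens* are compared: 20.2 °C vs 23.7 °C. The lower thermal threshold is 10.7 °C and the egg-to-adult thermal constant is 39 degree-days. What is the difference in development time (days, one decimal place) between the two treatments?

At 20.2 °C: 39 / (20.2 − 10.7) = 39 / 9.5 = 4.105 d.
At 23.7 °C: 39 / (23.7 − 10.7) = 39 / 13.0 = 3.000 d.
Difference = |4.105 − 3.000| = 1.105 ≈ 1.1 days.

1.1 days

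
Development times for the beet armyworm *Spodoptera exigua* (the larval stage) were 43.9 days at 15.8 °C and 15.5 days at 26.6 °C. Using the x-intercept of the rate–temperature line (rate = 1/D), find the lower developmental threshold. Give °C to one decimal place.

9.9 °C

Linear rate model ⇒ the product D·(T − T_b) is constant across temperatures.
43.9·(15.8 − T_b) = 15.5·(26.6 − T_b)
T_b = (43.9·15.8 − 15.5·26.6) / (43.9 − 15.5) = 281.32 / 28.4 = 9.906 °C ≈ 9.9 °C.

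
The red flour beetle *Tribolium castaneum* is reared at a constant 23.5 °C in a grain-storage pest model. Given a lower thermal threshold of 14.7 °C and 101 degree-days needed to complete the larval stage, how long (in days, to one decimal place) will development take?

Daily accumulation = 23.5 − 14.7 = 8.8 DD/day.
Duration = 101 / 8.8 = 11.477 ≈ 11.5 days.

11.5 days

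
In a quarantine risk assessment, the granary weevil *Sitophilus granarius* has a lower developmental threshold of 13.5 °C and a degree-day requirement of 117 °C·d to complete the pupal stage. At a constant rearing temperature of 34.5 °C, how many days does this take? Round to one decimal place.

5.6 days

Daily accumulation = 34.5 − 13.5 = 21.0 DD/day.
Duration = 117 / 21.0 = 5.571 ≈ 5.6 days.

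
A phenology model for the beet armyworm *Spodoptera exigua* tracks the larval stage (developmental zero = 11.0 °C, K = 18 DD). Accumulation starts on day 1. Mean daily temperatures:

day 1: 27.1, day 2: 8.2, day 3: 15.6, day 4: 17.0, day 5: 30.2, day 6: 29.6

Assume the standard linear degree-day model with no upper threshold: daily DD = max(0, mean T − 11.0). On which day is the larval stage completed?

Daily DD above 11.0 °C: 16.1, 0.0, 4.6, 6.0, 19.2, 18.6.
Cumulative: 16.1, 16.1, 20.7, 26.7, 45.9, 64.5.
The total first reaches 18 DD on day 3.

day 3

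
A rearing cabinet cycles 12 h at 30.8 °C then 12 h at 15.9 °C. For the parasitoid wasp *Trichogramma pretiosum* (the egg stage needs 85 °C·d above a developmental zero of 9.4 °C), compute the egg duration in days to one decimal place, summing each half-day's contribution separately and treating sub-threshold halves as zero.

6.1 days

Day half: max(0, 30.8 − 9.4) × 0.5 = 21.4 × 0.5 = 10.70 DD.
Night half: max(0, 15.9 − 9.4) × 0.5 = 6.5 × 0.5 = 3.25 DD.
Per 24 h: 13.95 DD/day.
Duration = 85 / 13.95 = 6.093 ≈ 6.1 days.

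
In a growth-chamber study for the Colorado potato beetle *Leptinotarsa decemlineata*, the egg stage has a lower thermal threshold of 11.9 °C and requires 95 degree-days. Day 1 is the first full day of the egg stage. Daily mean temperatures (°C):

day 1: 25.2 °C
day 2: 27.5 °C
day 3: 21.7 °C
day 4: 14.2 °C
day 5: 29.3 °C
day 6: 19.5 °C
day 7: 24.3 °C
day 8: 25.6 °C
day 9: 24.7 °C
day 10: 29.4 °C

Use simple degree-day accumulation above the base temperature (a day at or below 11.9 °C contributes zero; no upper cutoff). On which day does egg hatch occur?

Daily DD above 11.9 °C: 13.3, 15.6, 9.8, 2.3, 17.4, 7.6, 12.4, 13.7, 12.8, 17.5.
Cumulative: 13.3, 28.9, 38.7, 41.0, 58.4, 66.0, 78.4, 92.1, 104.9, 122.4.
The total first reaches 95 DD on day 9.

day 9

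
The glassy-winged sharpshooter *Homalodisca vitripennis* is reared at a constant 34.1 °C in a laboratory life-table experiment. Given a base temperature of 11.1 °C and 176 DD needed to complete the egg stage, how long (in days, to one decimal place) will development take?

7.7 days

Daily accumulation = 34.1 − 11.1 = 23.0 DD/day.
Duration = 176 / 23.0 = 7.652 ≈ 7.7 days.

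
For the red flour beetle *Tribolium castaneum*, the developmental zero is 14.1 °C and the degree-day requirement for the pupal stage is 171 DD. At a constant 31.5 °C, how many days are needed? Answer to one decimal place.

9.8 days

Daily accumulation = 31.5 − 14.1 = 17.4 DD/day.
Duration = 171 / 17.4 = 9.828 ≈ 9.8 days.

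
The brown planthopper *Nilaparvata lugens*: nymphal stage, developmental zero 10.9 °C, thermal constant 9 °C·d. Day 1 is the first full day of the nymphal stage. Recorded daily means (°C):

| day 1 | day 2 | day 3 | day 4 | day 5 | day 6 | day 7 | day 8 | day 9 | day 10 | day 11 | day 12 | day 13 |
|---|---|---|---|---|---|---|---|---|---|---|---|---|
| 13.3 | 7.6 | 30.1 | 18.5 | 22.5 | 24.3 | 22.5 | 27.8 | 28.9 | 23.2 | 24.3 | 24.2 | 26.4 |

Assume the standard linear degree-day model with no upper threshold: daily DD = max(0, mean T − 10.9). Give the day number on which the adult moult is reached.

day 3

Daily DD above 10.9 °C: 2.4, 0.0, 19.2, 7.6, 11.6, 13.4, 11.6, 16.9, 18.0, 12.3, 13.4, 13.3, 15.5.
Cumulative: 2.4, 2.4, 21.6, 29.2, 40.8, 54.2, 65.8, 82.7, 100.7, 113.0, 126.4, 139.7, 155.2.
The total first reaches 9 DD on day 3.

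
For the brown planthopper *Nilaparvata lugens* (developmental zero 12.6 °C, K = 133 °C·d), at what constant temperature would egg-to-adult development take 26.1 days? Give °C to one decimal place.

17.7 °C

Required daily accumulation = 133 / 26.1 = 5.096 DD/day.
T = T_base + 5.096 = 12.6 + 5.096 = 17.696 ≈ 17.7 °C.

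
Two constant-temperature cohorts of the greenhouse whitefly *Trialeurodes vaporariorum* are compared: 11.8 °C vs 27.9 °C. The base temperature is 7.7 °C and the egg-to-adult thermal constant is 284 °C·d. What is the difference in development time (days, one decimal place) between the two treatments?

55.2 days

At 11.8 °C: 284 / (11.8 − 7.7) = 284 / 4.1 = 69.268 d.
At 27.9 °C: 284 / (27.9 − 7.7) = 284 / 20.2 = 14.059 d.
Difference = |69.268 − 14.059| = 55.209 ≈ 55.2 days.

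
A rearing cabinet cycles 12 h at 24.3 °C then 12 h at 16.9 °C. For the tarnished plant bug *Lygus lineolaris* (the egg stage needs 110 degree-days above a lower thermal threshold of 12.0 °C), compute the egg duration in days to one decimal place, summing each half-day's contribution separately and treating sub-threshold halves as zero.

Day half: max(0, 24.3 − 12.0) × 0.5 = 12.3 × 0.5 = 6.15 DD.
Night half: max(0, 16.9 − 12.0) × 0.5 = 4.9 × 0.5 = 2.45 DD.
Per 24 h: 8.60 DD/day.
Duration = 110 / 8.60 = 12.791 ≈ 12.8 days.

12.8 days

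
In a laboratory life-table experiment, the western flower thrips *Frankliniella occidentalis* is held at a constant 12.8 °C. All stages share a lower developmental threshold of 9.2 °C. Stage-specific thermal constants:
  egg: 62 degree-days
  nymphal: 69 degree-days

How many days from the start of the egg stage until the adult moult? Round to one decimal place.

Daily accumulation at 12.8 °C = 12.8 − 9.2 = 3.6 DD/day.
Total K = 62 + 69 = 131 DD.
Total duration = 131 / 3.6 = 36.389 ≈ 36.4 days.

36.4 days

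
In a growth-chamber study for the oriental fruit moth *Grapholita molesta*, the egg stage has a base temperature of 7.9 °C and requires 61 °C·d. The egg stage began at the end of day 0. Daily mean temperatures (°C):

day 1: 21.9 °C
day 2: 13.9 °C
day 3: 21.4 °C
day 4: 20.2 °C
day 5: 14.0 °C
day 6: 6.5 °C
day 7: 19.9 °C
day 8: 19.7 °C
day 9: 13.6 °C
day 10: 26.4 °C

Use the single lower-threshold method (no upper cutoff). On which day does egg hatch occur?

Daily DD above 7.9 °C: 14.0, 6.0, 13.5, 12.3, 6.1, 0.0, 12.0, 11.8, 5.7, 18.5.
Cumulative: 14.0, 20.0, 33.5, 45.8, 51.9, 51.9, 63.9, 75.7, 81.4, 99.9.
The total first reaches 61 DD on day 7.

day 7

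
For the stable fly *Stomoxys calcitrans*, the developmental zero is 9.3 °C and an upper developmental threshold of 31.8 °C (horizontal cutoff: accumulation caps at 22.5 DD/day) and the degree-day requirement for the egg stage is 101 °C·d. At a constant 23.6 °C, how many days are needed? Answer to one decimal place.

7.1 days

Daily accumulation = 23.6 − 9.3 = 14.3 DD/day.
Duration = 101 / 14.3 = 7.063 ≈ 7.1 days.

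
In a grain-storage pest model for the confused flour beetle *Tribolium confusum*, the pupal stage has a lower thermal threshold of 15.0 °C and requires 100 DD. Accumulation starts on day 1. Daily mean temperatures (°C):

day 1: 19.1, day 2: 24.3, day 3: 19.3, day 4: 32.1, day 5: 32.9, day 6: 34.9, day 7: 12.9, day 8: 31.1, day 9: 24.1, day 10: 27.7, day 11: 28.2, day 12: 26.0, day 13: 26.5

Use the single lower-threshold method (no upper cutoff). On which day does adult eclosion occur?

Daily DD above 15.0 °C: 4.1, 9.3, 4.3, 17.1, 17.9, 19.9, 0.0, 16.1, 9.1, 12.7, 13.2, 11.0, 11.5.
Cumulative: 4.1, 13.4, 17.7, 34.8, 52.7, 72.6, 72.6, 88.7, 97.8, 110.5, 123.7, 134.7, 146.2.
The total first reaches 100 DD on day 10.

day 10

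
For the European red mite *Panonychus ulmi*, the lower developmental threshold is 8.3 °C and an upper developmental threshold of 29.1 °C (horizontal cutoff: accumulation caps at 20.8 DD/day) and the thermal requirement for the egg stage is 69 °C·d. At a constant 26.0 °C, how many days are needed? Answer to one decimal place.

3.9 days

Daily accumulation = 26.0 − 8.3 = 17.7 DD/day.
Duration = 69 / 17.7 = 3.898 ≈ 3.9 days.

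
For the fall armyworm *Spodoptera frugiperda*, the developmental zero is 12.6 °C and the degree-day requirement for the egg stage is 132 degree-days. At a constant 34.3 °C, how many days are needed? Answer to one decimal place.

6.1 days

Daily accumulation = 34.3 − 12.6 = 21.7 DD/day.
Duration = 132 / 21.7 = 6.083 ≈ 6.1 days.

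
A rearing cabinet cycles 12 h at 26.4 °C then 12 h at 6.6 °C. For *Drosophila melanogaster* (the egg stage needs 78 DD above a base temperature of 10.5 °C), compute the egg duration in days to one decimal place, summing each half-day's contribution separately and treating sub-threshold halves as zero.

Day half: max(0, 26.4 − 10.5) × 0.5 = 15.9 × 0.5 = 7.95 DD.
Night half: max(0, 6.6 − 10.5) × 0.5 = 0.0 × 0.5 = 0.00 DD.
Per 24 h: 7.95 DD/day.
Duration = 78 / 7.95 = 9.811 ≈ 9.8 days.

9.8 days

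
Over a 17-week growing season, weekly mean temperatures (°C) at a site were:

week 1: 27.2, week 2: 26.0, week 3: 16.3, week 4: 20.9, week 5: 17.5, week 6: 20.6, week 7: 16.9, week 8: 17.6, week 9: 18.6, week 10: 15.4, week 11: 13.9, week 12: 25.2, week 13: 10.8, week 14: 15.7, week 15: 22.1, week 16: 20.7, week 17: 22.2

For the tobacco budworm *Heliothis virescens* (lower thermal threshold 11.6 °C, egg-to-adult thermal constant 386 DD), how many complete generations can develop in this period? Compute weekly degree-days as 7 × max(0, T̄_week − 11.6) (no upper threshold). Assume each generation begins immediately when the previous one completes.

Weekly DD (7 × max(0, T̄ − 11.6)): 109.2, 100.8, 32.9, 65.1, 41.3, 63.0, 37.1, 42.0, 49.0, 26.6, 16.1, 95.2, 0.0, 28.7, 73.5, 63.7, 74.2.
Season total = 918.4 DD.
Complete generations = ⌊918.4 / 386⌋ = 2.

2 generations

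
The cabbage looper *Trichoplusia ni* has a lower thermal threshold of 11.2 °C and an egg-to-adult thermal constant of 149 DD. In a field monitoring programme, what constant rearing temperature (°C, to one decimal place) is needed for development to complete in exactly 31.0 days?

Required daily accumulation = 149 / 31.0 = 4.806 DD/day.
T = T_base + 4.806 = 11.2 + 4.806 = 16.006 ≈ 16.0 °C.

16.0 °C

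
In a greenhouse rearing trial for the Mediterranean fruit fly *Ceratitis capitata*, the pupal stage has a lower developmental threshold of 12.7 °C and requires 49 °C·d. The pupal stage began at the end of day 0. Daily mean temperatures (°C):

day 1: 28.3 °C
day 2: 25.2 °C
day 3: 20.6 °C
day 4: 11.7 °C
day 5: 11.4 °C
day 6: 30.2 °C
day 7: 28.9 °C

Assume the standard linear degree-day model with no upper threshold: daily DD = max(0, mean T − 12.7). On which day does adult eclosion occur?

Daily DD above 12.7 °C: 15.6, 12.5, 7.9, 0.0, 0.0, 17.5, 16.2.
Cumulative: 15.6, 28.1, 36.0, 36.0, 36.0, 53.5, 69.7.
The total first reaches 49 DD on day 6.

day 6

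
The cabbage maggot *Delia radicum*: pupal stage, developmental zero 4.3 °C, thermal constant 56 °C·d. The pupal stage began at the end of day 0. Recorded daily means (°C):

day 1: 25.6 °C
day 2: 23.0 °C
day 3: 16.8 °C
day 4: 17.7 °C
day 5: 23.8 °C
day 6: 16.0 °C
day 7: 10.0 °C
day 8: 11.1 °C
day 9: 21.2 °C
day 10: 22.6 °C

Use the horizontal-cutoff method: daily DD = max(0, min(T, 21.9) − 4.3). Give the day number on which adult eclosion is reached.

Daily DD above 4.3 °C (capped at 17.6): 17.6, 17.6, 12.5, 13.4, 17.6, 11.7, 5.7, 6.8, 16.9, 17.6.
Cumulative: 17.6, 35.2, 47.7, 61.1, 78.7, 90.4, 96.1, 102.9, 119.8, 137.4.
The total first reaches 56 DD on day 4.

day 4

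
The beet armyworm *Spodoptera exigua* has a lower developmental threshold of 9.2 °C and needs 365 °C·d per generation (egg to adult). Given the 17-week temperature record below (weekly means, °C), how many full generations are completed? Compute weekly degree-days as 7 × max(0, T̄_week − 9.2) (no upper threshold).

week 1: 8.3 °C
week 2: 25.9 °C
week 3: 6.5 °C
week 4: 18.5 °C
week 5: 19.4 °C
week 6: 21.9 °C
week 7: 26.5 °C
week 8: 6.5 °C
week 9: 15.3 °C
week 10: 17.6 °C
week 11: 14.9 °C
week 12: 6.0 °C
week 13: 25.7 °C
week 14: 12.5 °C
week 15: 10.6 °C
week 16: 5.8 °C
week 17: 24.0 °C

Weekly DD (7 × max(0, T̄ − 9.2)): 0.0, 116.9, 0.0, 65.1, 71.4, 88.9, 121.1, 0.0, 42.7, 58.8, 39.9, 0.0, 115.5, 23.1, 9.8, 0.0, 103.6.
Season total = 856.8 DD.
Complete generations = ⌊856.8 / 365⌋ = 2.

2 generations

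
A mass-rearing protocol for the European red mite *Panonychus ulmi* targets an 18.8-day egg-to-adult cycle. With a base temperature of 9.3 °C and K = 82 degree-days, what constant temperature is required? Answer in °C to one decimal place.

13.7 °C

Required daily accumulation = 82 / 18.8 = 4.362 DD/day.
T = T_base + 4.362 = 9.3 + 4.362 = 13.662 ≈ 13.7 °C.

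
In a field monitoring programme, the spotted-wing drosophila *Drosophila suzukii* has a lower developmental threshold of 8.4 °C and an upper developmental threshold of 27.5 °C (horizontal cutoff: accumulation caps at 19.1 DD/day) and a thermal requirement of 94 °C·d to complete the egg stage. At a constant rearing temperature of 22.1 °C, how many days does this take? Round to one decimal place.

Daily accumulation = 22.1 − 8.4 = 13.7 DD/day.
Duration = 94 / 13.7 = 6.861 ≈ 6.9 days.

6.9 days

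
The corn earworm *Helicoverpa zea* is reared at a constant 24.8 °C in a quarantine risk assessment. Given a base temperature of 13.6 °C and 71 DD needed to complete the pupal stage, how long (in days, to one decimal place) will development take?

Daily accumulation = 24.8 − 13.6 = 11.2 DD/day.
Duration = 71 / 11.2 = 6.339 ≈ 6.3 days.

6.3 days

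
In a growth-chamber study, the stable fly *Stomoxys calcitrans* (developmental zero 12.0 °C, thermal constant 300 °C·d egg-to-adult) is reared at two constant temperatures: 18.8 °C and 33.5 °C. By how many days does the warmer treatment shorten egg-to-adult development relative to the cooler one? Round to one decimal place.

30.2 days

At 18.8 °C: 300 / (18.8 − 12.0) = 300 / 6.8 = 44.118 d.
At 33.5 °C: 300 / (33.5 − 12.0) = 300 / 21.5 = 13.953 d.
Difference = |44.118 − 13.953| = 30.164 ≈ 30.2 days.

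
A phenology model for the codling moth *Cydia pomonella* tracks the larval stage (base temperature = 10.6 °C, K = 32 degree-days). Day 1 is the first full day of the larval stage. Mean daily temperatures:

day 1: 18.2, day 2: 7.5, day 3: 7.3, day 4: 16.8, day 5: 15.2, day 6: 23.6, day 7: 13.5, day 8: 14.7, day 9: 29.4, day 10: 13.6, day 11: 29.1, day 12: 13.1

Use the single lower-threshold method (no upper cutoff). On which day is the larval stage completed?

day 7

Daily DD above 10.6 °C: 7.6, 0.0, 0.0, 6.2, 4.6, 13.0, 2.9, 4.1, 18.8, 3.0, 18.5, 2.5.
Cumulative: 7.6, 7.6, 7.6, 13.8, 18.4, 31.4, 34.3, 38.4, 57.2, 60.2, 78.7, 81.2.
The total first reaches 32 DD on day 7.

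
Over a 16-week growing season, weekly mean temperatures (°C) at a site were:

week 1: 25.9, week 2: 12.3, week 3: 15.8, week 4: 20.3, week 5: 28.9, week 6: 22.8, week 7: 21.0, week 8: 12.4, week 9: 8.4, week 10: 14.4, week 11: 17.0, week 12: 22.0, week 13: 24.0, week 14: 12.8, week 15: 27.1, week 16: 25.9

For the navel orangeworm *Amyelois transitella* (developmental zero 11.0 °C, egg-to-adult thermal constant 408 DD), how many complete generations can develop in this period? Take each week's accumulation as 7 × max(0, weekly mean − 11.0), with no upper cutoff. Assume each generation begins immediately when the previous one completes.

2 generations

Weekly DD (7 × max(0, T̄ − 11.0)): 104.3, 9.1, 33.6, 65.1, 125.3, 82.6, 70.0, 9.8, 0.0, 23.8, 42.0, 77.0, 91.0, 12.6, 112.7, 104.3.
Season total = 963.2 DD.
Complete generations = ⌊963.2 / 408⌋ = 2.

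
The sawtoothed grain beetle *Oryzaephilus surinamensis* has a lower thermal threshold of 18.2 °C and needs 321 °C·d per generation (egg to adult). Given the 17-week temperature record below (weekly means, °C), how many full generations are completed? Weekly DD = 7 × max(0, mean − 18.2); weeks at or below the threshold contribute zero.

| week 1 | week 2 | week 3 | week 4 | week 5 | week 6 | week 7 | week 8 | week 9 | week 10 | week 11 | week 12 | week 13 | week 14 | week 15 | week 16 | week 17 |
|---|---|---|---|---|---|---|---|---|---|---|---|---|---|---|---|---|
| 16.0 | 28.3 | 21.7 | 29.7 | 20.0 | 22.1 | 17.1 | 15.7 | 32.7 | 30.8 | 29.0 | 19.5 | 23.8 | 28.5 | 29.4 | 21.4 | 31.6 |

Weekly DD (7 × max(0, T̄ − 18.2)): 0.0, 70.7, 24.5, 80.5, 12.6, 27.3, 0.0, 0.0, 101.5, 88.2, 75.6, 9.1, 39.2, 72.1, 78.4, 22.4, 93.8.
Season total = 795.9 DD.
Complete generations = ⌊795.9 / 321⌋ = 2.

2 generations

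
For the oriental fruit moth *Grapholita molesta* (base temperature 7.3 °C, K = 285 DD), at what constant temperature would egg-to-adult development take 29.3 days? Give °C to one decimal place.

Required daily accumulation = 285 / 29.3 = 9.727 DD/day.
T = T_base + 9.727 = 7.3 + 9.727 = 17.027 ≈ 17.0 °C.

17.0 °C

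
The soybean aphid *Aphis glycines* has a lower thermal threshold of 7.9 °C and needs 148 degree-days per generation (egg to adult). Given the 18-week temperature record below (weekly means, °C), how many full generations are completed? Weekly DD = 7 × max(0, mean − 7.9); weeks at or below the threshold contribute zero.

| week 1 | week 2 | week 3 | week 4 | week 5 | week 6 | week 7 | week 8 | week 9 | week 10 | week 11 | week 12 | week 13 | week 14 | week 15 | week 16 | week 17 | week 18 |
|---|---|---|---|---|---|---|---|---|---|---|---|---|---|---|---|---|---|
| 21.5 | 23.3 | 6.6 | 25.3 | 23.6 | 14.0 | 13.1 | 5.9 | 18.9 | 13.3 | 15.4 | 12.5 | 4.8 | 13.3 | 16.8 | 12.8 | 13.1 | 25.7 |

6 generations

Weekly DD (7 × max(0, T̄ − 7.9)): 95.2, 107.8, 0.0, 121.8, 109.9, 42.7, 36.4, 0.0, 77.0, 37.8, 52.5, 32.2, 0.0, 37.8, 62.3, 34.3, 36.4, 124.6.
Season total = 1008.7 DD.
Complete generations = ⌊1008.7 / 148⌋ = 6.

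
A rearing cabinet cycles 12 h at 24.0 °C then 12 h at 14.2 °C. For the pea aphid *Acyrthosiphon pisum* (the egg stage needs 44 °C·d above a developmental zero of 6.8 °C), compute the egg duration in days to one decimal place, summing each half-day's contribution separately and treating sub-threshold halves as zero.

Day half: max(0, 24.0 − 6.8) × 0.5 = 17.2 × 0.5 = 8.60 DD.
Night half: max(0, 14.2 − 6.8) × 0.5 = 7.4 × 0.5 = 3.70 DD.
Per 24 h: 12.30 DD/day.
Duration = 44 / 12.30 = 3.577 ≈ 3.6 days.

3.6 days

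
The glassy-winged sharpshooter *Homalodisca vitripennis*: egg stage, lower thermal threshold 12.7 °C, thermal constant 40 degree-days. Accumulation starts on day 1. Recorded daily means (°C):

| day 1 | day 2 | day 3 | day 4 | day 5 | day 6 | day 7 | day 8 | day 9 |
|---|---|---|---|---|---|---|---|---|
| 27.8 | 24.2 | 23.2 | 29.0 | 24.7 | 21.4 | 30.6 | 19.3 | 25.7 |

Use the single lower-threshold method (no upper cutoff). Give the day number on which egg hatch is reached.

day 4

Daily DD above 12.7 °C: 15.1, 11.5, 10.5, 16.3, 12.0, 8.7, 17.9, 6.6, 13.0.
Cumulative: 15.1, 26.6, 37.1, 53.4, 65.4, 74.1, 92.0, 98.6, 111.6.
The total first reaches 40 DD on day 4.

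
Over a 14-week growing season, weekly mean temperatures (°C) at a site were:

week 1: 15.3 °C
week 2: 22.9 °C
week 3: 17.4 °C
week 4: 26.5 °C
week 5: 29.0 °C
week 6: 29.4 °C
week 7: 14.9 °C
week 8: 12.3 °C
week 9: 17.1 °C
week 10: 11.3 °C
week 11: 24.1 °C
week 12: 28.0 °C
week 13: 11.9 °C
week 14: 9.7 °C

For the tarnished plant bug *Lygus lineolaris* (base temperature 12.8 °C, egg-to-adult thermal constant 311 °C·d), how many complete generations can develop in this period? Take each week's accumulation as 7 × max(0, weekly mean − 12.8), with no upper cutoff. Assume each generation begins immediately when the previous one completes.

2 generations

Weekly DD (7 × max(0, T̄ − 12.8)): 17.5, 70.7, 32.2, 95.9, 113.4, 116.2, 14.7, 0.0, 30.1, 0.0, 79.1, 106.4, 0.0, 0.0.
Season total = 676.2 DD.
Complete generations = ⌊676.2 / 311⌋ = 2.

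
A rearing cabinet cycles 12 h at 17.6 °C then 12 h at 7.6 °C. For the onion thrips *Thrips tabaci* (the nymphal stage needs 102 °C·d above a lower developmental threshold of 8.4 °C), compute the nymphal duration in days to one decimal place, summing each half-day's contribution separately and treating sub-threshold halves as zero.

22.2 days

Day half: max(0, 17.6 − 8.4) × 0.5 = 9.2 × 0.5 = 4.60 DD.
Night half: max(0, 7.6 − 8.4) × 0.5 = 0.0 × 0.5 = 0.00 DD.
Per 24 h: 4.60 DD/day.
Duration = 102 / 4.60 = 22.174 ≈ 22.2 days.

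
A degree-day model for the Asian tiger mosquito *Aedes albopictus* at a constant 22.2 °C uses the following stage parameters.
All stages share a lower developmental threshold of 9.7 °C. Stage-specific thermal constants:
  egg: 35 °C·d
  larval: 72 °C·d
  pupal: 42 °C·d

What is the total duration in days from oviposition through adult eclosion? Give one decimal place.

Daily accumulation at 22.2 °C = 22.2 − 9.7 = 12.5 DD/day.
Total K = 35 + 72 + 42 = 149 DD.
Total duration = 149 / 12.5 = 11.920 ≈ 11.9 days.

11.9 days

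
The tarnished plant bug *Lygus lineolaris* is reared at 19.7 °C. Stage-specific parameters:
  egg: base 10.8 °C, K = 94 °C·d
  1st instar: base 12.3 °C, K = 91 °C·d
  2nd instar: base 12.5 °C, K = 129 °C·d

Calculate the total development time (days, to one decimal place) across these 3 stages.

40.8 days

egg: 94 / (19.7 − 10.8) = 94 / 8.9 = 10.562 d.
1st instar: 91 / (19.7 − 12.3) = 91 / 7.4 = 12.297 d.
2nd instar: 129 / (19.7 − 12.5) = 129 / 7.2 = 17.917 d.
Sum = 40.776 ≈ 40.8 days.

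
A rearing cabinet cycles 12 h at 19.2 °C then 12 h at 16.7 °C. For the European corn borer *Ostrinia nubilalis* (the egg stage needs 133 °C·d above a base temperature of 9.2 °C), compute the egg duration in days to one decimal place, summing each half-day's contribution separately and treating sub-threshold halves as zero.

15.2 days

Day half: max(0, 19.2 − 9.2) × 0.5 = 10.0 × 0.5 = 5.00 DD.
Night half: max(0, 16.7 − 9.2) × 0.5 = 7.5 × 0.5 = 3.75 DD.
Per 24 h: 8.75 DD/day.
Duration = 133 / 8.75 = 15.200 ≈ 15.2 days.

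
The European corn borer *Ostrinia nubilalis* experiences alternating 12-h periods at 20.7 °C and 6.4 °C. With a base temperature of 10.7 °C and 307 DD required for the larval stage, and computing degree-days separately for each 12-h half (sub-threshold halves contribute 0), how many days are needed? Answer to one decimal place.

Day half: max(0, 20.7 − 10.7) × 0.5 = 10.0 × 0.5 = 5.00 DD.
Night half: max(0, 6.4 − 10.7) × 0.5 = 0.0 × 0.5 = 0.00 DD.
Per 24 h: 5.00 DD/day.
Duration = 307 / 5.00 = 61.400 ≈ 61.4 days.

61.4 days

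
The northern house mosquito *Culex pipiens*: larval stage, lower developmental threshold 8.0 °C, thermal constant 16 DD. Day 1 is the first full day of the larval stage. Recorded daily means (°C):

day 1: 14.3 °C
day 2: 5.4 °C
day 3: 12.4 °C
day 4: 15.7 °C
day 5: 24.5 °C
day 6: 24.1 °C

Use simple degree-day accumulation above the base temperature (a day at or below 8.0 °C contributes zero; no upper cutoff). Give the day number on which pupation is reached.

Daily DD above 8.0 °C: 6.3, 0.0, 4.4, 7.7, 16.5, 16.1.
Cumulative: 6.3, 6.3, 10.7, 18.4, 34.9, 51.0.
The total first reaches 16 DD on day 4.

day 4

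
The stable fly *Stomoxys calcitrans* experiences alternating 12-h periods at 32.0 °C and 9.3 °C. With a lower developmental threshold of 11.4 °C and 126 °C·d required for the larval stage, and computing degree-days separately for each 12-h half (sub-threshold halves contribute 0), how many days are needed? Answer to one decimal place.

12.2 days

Day half: max(0, 32.0 − 11.4) × 0.5 = 20.6 × 0.5 = 10.30 DD.
Night half: max(0, 9.3 − 11.4) × 0.5 = 0.0 × 0.5 = 0.00 DD.
Per 24 h: 10.30 DD/day.
Duration = 126 / 10.30 = 12.233 ≈ 12.2 days.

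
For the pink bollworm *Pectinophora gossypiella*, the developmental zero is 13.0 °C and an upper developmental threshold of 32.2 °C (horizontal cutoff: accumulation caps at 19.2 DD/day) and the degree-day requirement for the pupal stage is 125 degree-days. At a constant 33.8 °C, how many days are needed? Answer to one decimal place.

6.5 days

Temperature 33.8 °C exceeds the upper threshold, so daily accumulation caps at 32.2 − 13.0 = 19.2 DD/day.
Duration = 125 / 19.2 = 6.510 ≈ 6.5 days.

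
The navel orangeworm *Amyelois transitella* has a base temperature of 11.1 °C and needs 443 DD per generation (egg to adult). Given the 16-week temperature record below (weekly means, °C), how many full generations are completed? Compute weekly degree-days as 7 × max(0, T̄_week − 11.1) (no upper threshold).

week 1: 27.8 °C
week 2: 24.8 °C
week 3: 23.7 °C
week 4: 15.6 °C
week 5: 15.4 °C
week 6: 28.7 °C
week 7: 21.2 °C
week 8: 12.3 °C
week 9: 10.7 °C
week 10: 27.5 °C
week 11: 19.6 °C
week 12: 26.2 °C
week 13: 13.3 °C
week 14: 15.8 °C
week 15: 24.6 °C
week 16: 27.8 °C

Weekly DD (7 × max(0, T̄ − 11.1)): 116.9, 95.9, 88.2, 31.5, 30.1, 123.2, 70.7, 8.4, 0.0, 114.8, 59.5, 105.7, 15.4, 32.9, 94.5, 116.9.
Season total = 1104.6 DD.
Complete generations = ⌊1104.6 / 443⌋ = 2.

2 generations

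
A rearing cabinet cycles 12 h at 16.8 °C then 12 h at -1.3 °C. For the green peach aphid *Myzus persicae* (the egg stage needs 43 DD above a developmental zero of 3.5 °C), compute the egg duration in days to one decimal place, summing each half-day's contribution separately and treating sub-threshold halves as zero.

6.5 days

Day half: max(0, 16.8 − 3.5) × 0.5 = 13.3 × 0.5 = 6.65 DD.
Night half: max(0, -1.3 − 3.5) × 0.5 = 0.0 × 0.5 = 0.00 DD.
Per 24 h: 6.65 DD/day.
Duration = 43 / 6.65 = 6.466 ≈ 6.5 days.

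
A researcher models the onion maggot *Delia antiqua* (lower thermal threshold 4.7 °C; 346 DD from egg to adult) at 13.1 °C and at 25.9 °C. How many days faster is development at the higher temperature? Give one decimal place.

24.9 days

At 13.1 °C: 346 / (13.1 − 4.7) = 346 / 8.4 = 41.190 d.
At 25.9 °C: 346 / (25.9 − 4.7) = 346 / 21.2 = 16.321 d.
Difference = |41.190 − 16.321| = 24.870 ≈ 24.9 days.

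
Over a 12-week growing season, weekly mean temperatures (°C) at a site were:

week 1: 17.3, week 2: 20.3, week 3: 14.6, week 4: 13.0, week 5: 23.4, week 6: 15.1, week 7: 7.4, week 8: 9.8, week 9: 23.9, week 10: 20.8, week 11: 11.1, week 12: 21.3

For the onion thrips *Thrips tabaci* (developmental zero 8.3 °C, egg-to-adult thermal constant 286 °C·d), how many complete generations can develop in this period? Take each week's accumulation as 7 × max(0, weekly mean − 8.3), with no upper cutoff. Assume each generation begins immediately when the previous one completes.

2 generations

Weekly DD (7 × max(0, T̄ − 8.3)): 63.0, 84.0, 44.1, 32.9, 105.7, 47.6, 0.0, 10.5, 109.2, 87.5, 19.6, 91.0.
Season total = 695.1 DD.
Complete generations = ⌊695.1 / 286⌋ = 2.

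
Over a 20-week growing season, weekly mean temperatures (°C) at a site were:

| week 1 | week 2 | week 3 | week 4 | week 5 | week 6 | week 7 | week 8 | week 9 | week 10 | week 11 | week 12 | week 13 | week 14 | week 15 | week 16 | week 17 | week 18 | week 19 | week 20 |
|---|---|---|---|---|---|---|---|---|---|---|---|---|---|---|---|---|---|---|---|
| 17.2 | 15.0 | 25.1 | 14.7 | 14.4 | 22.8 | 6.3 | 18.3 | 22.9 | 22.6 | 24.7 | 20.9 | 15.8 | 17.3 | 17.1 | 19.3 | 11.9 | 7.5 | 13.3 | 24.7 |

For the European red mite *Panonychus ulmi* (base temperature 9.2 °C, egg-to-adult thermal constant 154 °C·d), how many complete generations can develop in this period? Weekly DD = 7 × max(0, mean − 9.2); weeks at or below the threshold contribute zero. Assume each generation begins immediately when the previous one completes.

7 generations

Weekly DD (7 × max(0, T̄ − 9.2)): 56.0, 40.6, 111.3, 38.5, 36.4, 95.2, 0.0, 63.7, 95.9, 93.8, 108.5, 81.9, 46.2, 56.7, 55.3, 70.7, 18.9, 0.0, 28.7, 108.5.
Season total = 1206.8 DD.
Complete generations = ⌊1206.8 / 154⌋ = 7.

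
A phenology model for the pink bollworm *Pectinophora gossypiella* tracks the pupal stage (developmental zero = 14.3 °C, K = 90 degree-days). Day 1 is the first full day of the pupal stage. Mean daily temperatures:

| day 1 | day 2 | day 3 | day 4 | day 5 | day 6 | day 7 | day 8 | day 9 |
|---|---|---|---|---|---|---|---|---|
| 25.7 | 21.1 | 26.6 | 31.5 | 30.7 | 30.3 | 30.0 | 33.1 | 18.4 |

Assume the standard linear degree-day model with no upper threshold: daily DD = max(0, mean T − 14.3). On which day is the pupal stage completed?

Daily DD above 14.3 °C: 11.4, 6.8, 12.3, 17.2, 16.4, 16.0, 15.7, 18.8, 4.1.
Cumulative: 11.4, 18.2, 30.5, 47.7, 64.1, 80.1, 95.8, 114.6, 118.7.
The total first reaches 90 DD on day 7.

day 7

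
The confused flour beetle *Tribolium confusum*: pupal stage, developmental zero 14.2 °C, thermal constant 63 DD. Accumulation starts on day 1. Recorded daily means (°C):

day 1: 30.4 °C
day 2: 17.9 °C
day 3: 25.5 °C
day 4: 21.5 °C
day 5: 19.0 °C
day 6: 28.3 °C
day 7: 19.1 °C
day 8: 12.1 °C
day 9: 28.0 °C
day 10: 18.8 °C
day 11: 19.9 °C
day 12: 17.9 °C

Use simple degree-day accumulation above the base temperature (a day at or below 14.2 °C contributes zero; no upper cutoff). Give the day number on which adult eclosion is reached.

day 9

Daily DD above 14.2 °C: 16.2, 3.7, 11.3, 7.3, 4.8, 14.1, 4.9, 0.0, 13.8, 4.6, 5.7, 3.7.
Cumulative: 16.2, 19.9, 31.2, 38.5, 43.3, 57.4, 62.3, 62.3, 76.1, 80.7, 86.4, 90.1.
The total first reaches 63 DD on day 9.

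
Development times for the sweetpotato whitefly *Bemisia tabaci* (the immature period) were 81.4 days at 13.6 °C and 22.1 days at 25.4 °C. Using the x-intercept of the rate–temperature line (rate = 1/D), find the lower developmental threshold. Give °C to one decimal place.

Under the model K = D·(T − T_b), so D₁·(T₁ − T_b) = D₂·(T₂ − T_b).
81.4·(13.6 − T_b) = 22.1·(25.4 − T_b)
T_b = (81.4·13.6 − 22.1·25.4) / (81.4 − 22.1) = 545.70 / 59.3 = 9.202 °C ≈ 9.2 °C.

9.2 °C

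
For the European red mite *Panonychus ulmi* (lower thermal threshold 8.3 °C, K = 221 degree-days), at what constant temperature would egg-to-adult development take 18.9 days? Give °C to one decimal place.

Required daily accumulation = 221 / 18.9 = 11.693 DD/day.
T = T_base + 11.693 = 8.3 + 11.693 = 19.993 ≈ 20.0 °C.

20.0 °C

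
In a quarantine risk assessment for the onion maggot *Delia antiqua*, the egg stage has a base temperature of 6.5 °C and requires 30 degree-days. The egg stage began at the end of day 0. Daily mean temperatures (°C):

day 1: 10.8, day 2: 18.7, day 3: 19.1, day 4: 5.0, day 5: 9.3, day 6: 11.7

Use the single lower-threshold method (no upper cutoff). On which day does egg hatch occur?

Daily DD above 6.5 °C: 4.3, 12.2, 12.6, 0.0, 2.8, 5.2.
Cumulative: 4.3, 16.5, 29.1, 29.1, 31.9, 37.1.
The total first reaches 30 DD on day 5.

day 5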